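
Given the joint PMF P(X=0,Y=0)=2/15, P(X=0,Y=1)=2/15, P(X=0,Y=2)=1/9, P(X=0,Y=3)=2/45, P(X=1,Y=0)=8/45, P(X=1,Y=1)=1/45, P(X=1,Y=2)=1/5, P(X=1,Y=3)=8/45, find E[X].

First find marginal of X:
P(X=0) = 19/45
P(X=1) = 26/45
E[X] = 0 × 19/45 + 1 × 26/45 = 26/45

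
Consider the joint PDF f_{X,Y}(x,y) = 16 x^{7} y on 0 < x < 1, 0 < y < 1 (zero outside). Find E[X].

E[X] = ∫_0^1 ∫_0^1 x × f(x,y) dy dx
= ∫_0^1 ∫_0^1 x × (16 x^{7} y) dy dx
= \frac{8}{9}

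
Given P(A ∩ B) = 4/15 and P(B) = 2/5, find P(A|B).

P(A|B) = P(A ∩ B) / P(B)
= (4/15) / (2/5)
= 2/3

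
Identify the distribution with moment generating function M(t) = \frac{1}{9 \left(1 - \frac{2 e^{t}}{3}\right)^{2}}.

The MGF M(t) = \frac{1}{9 \left(1 - \frac{2 e^{t}}{3}\right)^{2}} is the standard form for the NegativeBinomial distribution.
Comparing with the known MGF formula identifies: NegBin(r=2, p=1/3), X = failures before r-th success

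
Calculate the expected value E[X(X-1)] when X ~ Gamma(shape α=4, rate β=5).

E[X(X-1)] = E[X² - X] = E[X²] - E[X]
E[X] = \frac{4}{5}
E[X²] = Var(X) + (E[X])² = \frac{4}{25} + (\frac{4}{5})² = \frac{4}{5}
E[X(X-1)] = \frac{4}{5} - \frac{4}{5} = 0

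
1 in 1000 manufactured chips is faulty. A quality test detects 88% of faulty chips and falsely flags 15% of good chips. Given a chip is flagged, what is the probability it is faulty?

Let D = the rare event, + = positive/flagged.
P(D) = 1/1000
P(+|D) = 88/100 = 22/25
P(+|D') = 15/100 = 3/20
P(+) = P(+|D)P(D) + P(+|D')P(D')
     = \frac{22}{25} × \frac{1}{1000} + \frac{3}{20} × \frac{999}{1000}
     = \frac{15073}{100000}
P(D|+) = P(+|D)P(D)/P(+) = \frac{88}{15073}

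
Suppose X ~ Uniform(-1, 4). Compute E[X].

For X ~ Uniform(-1, 4), the expected value is:
E[X] = \frac{3}{2}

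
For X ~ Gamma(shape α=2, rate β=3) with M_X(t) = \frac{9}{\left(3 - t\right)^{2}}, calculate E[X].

To find E[X], compute M^(1)(0):
M^(1)(t) = \frac{18}{\left(3 - t\right)^{3}}
M^(1)(0) = \frac{2}{3}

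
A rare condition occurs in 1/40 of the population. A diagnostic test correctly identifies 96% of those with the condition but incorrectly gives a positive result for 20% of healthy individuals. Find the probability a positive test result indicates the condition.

Let D = the rare event, + = positive/flagged.
P(D) = 1/40
P(+|D) = 96/100 = 24/25
P(+|D') = 20/100 = 1/5
P(+) = P(+|D)P(D) + P(+|D')P(D')
     = \frac{24}{25} × \frac{1}{40} + \frac{1}{5} × \frac{39}{40}
     = \frac{219}{1000}
P(D|+) = P(+|D)P(D)/P(+) = \frac{8}{73}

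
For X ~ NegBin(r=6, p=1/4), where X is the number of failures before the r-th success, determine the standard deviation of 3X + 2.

For X ~ NegBin(r=6, p=1/4), where X is the number of failures before the r-th success:
Var(X) = 72
SD(X) = √(Var(X)) = √(72) = 6 \sqrt{2}
SD(3X + 2) = |3| × SD(X) = 3 × 6 \sqrt{2} = 18 \sqrt{2}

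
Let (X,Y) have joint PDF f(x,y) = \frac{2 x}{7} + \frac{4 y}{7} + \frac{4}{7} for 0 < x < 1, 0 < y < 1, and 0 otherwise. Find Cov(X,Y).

E[XY] = ∫∫ xy × f(x,y) dx dy = \frac{2}{7}
E[X] = \frac{11}{21}
E[Y] = \frac{23}{42}
Cov(X,Y) = E[XY] - E[X]E[Y] = - \frac{1}{882}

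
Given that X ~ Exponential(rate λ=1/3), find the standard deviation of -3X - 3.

For X ~ Exponential(rate λ=1/3):
Var(X) = 9
SD(X) = √(Var(X)) = √(9) = 3
SD(-3X - 3) = |-3| × SD(X) = 3 × 3 = 9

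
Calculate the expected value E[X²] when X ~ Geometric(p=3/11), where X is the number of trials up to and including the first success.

Using the identity E[X²] = Var(X) + (E[X])²:
E[X] = \frac{11}{3}
Var(X) = \frac{88}{9}
E[X²] = \frac{88}{9} + (\frac{11}{3})²
= \frac{209}{9}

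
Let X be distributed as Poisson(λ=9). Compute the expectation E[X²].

Using the identity E[X²] = Var(X) + (E[X])²:
E[X] = 9
Var(X) = 9
E[X²] = 9 + (9)²
= 90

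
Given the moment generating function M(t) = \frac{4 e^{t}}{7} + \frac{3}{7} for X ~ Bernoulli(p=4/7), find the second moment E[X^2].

To find E[X^2], compute M^(2)(0):
M^(1)(t) = \frac{4 e^{t}}{7}
M^(2)(t) = \frac{4 e^{t}}{7}
M^(2)(0) = \frac{4}{7}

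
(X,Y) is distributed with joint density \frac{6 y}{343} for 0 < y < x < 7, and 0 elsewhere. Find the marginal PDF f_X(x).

f_X(x) = ∫_0^x \frac{6 y}{343} dy = \frac{3 x^{2}}{343}
for 0 < x < 7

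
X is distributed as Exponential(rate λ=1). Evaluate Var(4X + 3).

For X ~ Exponential(rate λ=1):
Var(X) = 1
Var(4X + 3) = (4)² × Var(X) = 16 × 1 = 16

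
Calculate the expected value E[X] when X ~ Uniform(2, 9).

For X ~ Uniform(2, 9), the expected value is:
E[X] = \frac{11}{2}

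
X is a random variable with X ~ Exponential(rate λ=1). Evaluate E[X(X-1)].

E[X(X-1)] = E[X² - X] = E[X²] - E[X]
E[X] = 1
E[X²] = Var(X) + (E[X])² = 1 + (1)² = 2
E[X(X-1)] = 2 - 1 = 1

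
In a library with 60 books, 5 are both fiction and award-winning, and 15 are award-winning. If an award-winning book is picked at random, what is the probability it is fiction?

P(A ∩ B) = 5/60 = 1/12
P(B) = 15/60 = 1/4
P(A|B) = P(A ∩ B) / P(B) = (1/12) / (1/4) = 1/3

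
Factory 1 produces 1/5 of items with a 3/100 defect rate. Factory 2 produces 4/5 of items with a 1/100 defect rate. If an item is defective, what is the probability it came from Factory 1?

Using Bayes' theorem:
P(F1) = 1/5, P(D|F1) = 3/100
P(F2) = 4/5, P(D|F2) = 1/100
P(D) = P(D|F1)P(F1) + P(D|F2)P(F2)
     = \frac{7}{500}
P(F1|D) = P(D|F1)P(F1) / P(D)
= \frac{3}{7}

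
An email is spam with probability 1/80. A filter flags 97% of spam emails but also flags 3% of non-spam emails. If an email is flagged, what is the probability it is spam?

Let D = the rare event, + = positive/flagged.
P(D) = 1/80
P(+|D) = 97/100
P(+|D') = 3/100
P(+) = P(+|D)P(D) + P(+|D')P(D')
     = \frac{97}{100} × \frac{1}{80} + \frac{3}{100} × \frac{79}{80}
     = \frac{167}{4000}
P(D|+) = P(+|D)P(D)/P(+) = \frac{97}{334}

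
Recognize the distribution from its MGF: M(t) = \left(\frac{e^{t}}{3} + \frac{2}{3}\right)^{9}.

The MGF M(t) = \left(\frac{e^{t}}{3} + \frac{2}{3}\right)^{9} is the standard form for the Binomial distribution.
Comparing with the known MGF formula identifies: Binomial(n=9, p=1/3)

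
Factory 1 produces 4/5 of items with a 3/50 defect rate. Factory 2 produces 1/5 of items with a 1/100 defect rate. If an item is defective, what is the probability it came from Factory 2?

Using Bayes' theorem:
P(F1) = 4/5, P(D|F1) = 3/50
P(F2) = 1/5, P(D|F2) = 1/100
P(D) = P(D|F1)P(F1) + P(D|F2)P(F2)
     = \frac{1}{20}
P(F2|D) = P(D|F2)P(F2) / P(D)
= \frac{1}{25}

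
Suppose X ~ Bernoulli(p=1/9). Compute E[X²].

Using the identity E[X²] = Var(X) + (E[X])²:
E[X] = \frac{1}{9}
Var(X) = \frac{8}{81}
E[X²] = \frac{8}{81} + (\frac{1}{9})²
= \frac{1}{9}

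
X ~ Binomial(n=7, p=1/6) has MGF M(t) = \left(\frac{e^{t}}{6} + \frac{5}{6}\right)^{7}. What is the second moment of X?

To find E[X^2], compute M^(2)(0):
M^(1)(t) = \frac{7 \left(\frac{e^{t}}{6} + \frac{5}{6}\right)^{6} e^{t}}{6}
M^(2)(t) = \frac{7 \left(\frac{e^{t}}{6} + \frac{5}{6}\right)^{6} e^{t}}{6} + \frac{7 \left(\frac{e^{t}}{6} + \frac{5}{6}\right)^{5} e^{2 t}}{6}
M^(2)(0) = \frac{7}{3}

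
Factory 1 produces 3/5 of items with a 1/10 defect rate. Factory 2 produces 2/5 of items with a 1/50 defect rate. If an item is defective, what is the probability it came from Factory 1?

Using Bayes' theorem:
P(F1) = 3/5, P(D|F1) = 1/10
P(F2) = 2/5, P(D|F2) = 1/50
P(D) = P(D|F1)P(F1) + P(D|F2)P(F2)
     = \frac{17}{250}
P(F1|D) = P(D|F1)P(F1) / P(D)
= \frac{15}{17}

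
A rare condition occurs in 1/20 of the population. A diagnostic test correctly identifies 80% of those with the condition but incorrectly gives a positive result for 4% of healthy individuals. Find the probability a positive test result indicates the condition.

Let D = the rare event, + = positive/flagged.
P(D) = 1/20
P(+|D) = 80/100 = 4/5
P(+|D') = 4/100 = 1/25
P(+) = P(+|D)P(D) + P(+|D')P(D')
     = \frac{4}{5} × \frac{1}{20} + \frac{1}{25} × \frac{19}{20}
     = \frac{39}{500}
P(D|+) = P(+|D)P(D)/P(+) = \frac{20}{39}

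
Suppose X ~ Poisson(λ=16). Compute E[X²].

Using the identity E[X²] = Var(X) + (E[X])²:
E[X] = 16
Var(X) = 16
E[X²] = 16 + (16)²
= 272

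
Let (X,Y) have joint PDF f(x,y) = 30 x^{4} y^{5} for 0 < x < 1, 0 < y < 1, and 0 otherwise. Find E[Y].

E[Y] = ∫_0^1 ∫_0^1 y × f(x,y) dx dy
= \frac{6}{7}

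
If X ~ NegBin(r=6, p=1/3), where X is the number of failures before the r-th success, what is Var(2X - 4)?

For X ~ NegBin(r=6, p=1/3), where X is the number of failures before the r-th success:
Var(X) = 36
Var(2X - 4) = (2)² × Var(X) = 4 × 36 = 144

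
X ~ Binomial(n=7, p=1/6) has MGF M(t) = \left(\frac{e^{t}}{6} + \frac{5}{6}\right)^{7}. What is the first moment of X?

To find E[X], compute M^(1)(0):
M^(1)(t) = \frac{7 \left(\frac{e^{t}}{6} + \frac{5}{6}\right)^{6} e^{t}}{6}
M^(1)(0) = \frac{7}{6}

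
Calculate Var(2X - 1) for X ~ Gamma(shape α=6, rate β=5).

For X ~ Gamma(shape α=6, rate β=5):
Var(X) = \frac{6}{25}
Var(2X - 1) = (2)² × Var(X) = 4 × \frac{6}{25} = \frac{24}{25}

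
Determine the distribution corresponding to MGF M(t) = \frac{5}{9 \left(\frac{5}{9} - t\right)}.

The MGF M(t) = \frac{5}{9 \left(\frac{5}{9} - t\right)} is the standard form for the Exponential distribution.
Comparing with the known MGF formula identifies: Exponential(rate λ=5/9)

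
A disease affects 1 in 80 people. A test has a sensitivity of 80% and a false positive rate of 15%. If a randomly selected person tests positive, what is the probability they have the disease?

Let D = the rare event, + = positive/flagged.
P(D) = 1/80
P(+|D) = 80/100 = 4/5
P(+|D') = 15/100 = 3/20
P(+) = P(+|D)P(D) + P(+|D')P(D')
     = \frac{4}{5} × \frac{1}{80} + \frac{3}{20} × \frac{79}{80}
     = \frac{253}{1600}
P(D|+) = P(+|D)P(D)/P(+) = \frac{16}{253}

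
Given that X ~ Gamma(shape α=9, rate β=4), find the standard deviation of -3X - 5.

For X ~ Gamma(shape α=9, rate β=4):
Var(X) = \frac{9}{16}
SD(X) = √(Var(X)) = √(\frac{9}{16}) = \frac{3}{4}
SD(-3X - 5) = |-3| × SD(X) = 3 × \frac{3}{4} = \frac{9}{4}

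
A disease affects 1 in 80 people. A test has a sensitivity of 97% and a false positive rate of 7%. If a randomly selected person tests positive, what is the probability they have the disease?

Let D = the rare event, + = positive/flagged.
P(D) = 1/80
P(+|D) = 97/100
P(+|D') = 7/100
P(+) = P(+|D)P(D) + P(+|D')P(D')
     = \frac{97}{100} × \frac{1}{80} + \frac{7}{100} × \frac{79}{80}
     = \frac{13}{160}
P(D|+) = P(+|D)P(D)/P(+) = \frac{97}{650}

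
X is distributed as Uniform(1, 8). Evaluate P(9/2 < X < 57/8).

P(9/2 < X < 57/8) = ∫_{9/2}^{57/8} f(x) dx
where f(x) = \frac{1}{7}
= \frac{3}{8}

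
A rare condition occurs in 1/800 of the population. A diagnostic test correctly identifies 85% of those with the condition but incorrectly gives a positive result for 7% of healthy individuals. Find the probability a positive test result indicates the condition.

Let D = the rare event, + = positive/flagged.
P(D) = 1/800
P(+|D) = 85/100 = 17/20
P(+|D') = 7/100
P(+) = P(+|D)P(D) + P(+|D')P(D')
     = \frac{17}{20} × \frac{1}{800} + \frac{7}{100} × \frac{799}{800}
     = \frac{2839}{40000}
P(D|+) = P(+|D)P(D)/P(+) = \frac{5}{334}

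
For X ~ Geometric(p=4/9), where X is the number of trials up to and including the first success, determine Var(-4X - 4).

For X ~ Geometric(p=4/9), where X is the number of trials up to and including the first success:
Var(X) = \frac{45}{16}
Var(-4X - 4) = (-4)² × Var(X) = 16 × \frac{45}{16} = 45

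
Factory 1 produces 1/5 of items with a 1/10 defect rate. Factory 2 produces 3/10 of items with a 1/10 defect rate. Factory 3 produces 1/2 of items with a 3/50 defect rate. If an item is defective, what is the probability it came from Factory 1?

Using Bayes' theorem:
P(F1) = 1/5, P(D|F1) = 1/10
P(F2) = 3/10, P(D|F2) = 1/10
P(F3) = 1/2, P(D|F3) = 3/50
P(D) = P(D|F1)P(F1) + P(D|F2)P(F2) + P(D|F3)P(F3)
     = \frac{2}{25}
P(F1|D) = P(D|F1)P(F1) / P(D)
= \frac{1}{4}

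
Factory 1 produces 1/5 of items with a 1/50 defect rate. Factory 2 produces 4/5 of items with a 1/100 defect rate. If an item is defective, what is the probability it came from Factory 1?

Using Bayes' theorem:
P(F1) = 1/5, P(D|F1) = 1/50
P(F2) = 4/5, P(D|F2) = 1/100
P(D) = P(D|F1)P(F1) + P(D|F2)P(F2)
     = \frac{3}{250}
P(F1|D) = P(D|F1)P(F1) / P(D)
= \frac{1}{3}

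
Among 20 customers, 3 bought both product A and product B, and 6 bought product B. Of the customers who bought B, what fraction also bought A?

P(A ∩ B) = 3/20
P(B) = 6/20 = 3/10
P(A|B) = P(A ∩ B) / P(B) = (3/20) / (3/10) = 1/2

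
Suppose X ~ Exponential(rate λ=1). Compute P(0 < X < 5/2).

P(0 < X < 5/2) = ∫_{0}^{5/2} f(x) dx
where f(x) = e^{- x}
= 1 - e^{- \frac{5}{2}}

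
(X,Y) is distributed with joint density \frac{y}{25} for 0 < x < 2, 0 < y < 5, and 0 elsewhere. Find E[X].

f_X(x) = ∫_0^5 \frac{y}{25} dy = \frac{1}{2}
E[X] = ∫_0^2 x × (\frac{1}{2}) dx = 1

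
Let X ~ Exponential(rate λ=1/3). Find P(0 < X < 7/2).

P(0 < X < 7/2) = ∫_{0}^{7/2} f(x) dx
where f(x) = \frac{e^{- \frac{x}{3}}}{3}
= 1 - e^{- \frac{7}{6}}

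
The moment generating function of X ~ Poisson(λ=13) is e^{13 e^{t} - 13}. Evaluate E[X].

To find E[X], compute M^(1)(0):
M^(1)(t) = 13 e^{t} e^{13 e^{t} - 13}
M^(1)(0) = 13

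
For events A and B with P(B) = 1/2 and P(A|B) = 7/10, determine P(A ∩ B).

By definition, P(A|B) = P(A ∩ B) / P(B)
So P(A ∩ B) = P(A|B) × P(B)
= 7/10 × 1/2
= 7/20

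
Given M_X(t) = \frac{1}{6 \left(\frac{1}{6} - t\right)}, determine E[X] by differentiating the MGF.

To find E[X], compute M^(1)(0):
M^(1)(t) = \frac{1}{6 \left(\frac{1}{6} - t\right)^{2}}
M^(1)(0) = 6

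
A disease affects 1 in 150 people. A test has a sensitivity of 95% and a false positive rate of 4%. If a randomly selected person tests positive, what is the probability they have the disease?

Let D = the rare event, + = positive/flagged.
P(D) = 1/150
P(+|D) = 95/100 = 19/20
P(+|D') = 4/100 = 1/25
P(+) = P(+|D)P(D) + P(+|D')P(D')
     = \frac{19}{20} × \frac{1}{150} + \frac{1}{25} × \frac{149}{150}
     = \frac{691}{15000}
P(D|+) = P(+|D)P(D)/P(+) = \frac{95}{691}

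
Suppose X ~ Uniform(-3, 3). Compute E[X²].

Using the identity E[X²] = Var(X) + (E[X])²:
E[X] = 0
Var(X) = 3
E[X²] = 3 + (0)²
= 3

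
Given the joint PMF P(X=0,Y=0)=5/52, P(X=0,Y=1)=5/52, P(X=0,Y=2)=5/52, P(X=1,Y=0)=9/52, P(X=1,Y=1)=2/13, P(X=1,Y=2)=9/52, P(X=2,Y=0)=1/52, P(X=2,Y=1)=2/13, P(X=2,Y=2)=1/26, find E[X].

First find marginal of X:
P(X=0) = 15/52
P(X=1) = 1/2
P(X=2) = 11/52
E[X] = 0 × 15/52 + 1 × 1/2 + 2 × 11/52 = 12/13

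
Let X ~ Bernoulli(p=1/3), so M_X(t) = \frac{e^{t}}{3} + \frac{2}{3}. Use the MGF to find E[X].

To find E[X], compute M^(1)(0):
M^(1)(t) = \frac{e^{t}}{3}
M^(1)(0) = \frac{1}{3}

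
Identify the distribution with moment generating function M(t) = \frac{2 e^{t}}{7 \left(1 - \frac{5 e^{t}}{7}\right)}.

The MGF M(t) = \frac{2 e^{t}}{7 \left(1 - \frac{5 e^{t}}{7}\right)} is the standard form for the Geometric distribution.
Comparing with the known MGF formula identifies: Geometric(p=2/7), X = trial number of first success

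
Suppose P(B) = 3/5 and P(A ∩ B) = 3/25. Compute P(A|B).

P(A|B) = P(A ∩ B) / P(B)
= (3/25) / (3/5)
= 1/5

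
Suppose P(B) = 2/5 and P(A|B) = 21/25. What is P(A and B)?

By definition, P(A|B) = P(A ∩ B) / P(B)
So P(A ∩ B) = P(A|B) × P(B)
= 21/25 × 2/5
= 42/125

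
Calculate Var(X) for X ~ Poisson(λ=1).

For X ~ Poisson(λ=1):
Var(X) = 1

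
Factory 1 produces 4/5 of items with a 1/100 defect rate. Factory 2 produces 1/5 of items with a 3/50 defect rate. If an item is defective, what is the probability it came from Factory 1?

Using Bayes' theorem:
P(F1) = 4/5, P(D|F1) = 1/100
P(F2) = 1/5, P(D|F2) = 3/50
P(D) = P(D|F1)P(F1) + P(D|F2)P(F2)
     = \frac{1}{50}
P(F1|D) = P(D|F1)P(F1) / P(D)
= \frac{2}{5}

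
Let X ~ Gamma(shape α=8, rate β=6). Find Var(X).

For X ~ Gamma(shape α=8, rate β=6):
Var(X) = \frac{2}{9}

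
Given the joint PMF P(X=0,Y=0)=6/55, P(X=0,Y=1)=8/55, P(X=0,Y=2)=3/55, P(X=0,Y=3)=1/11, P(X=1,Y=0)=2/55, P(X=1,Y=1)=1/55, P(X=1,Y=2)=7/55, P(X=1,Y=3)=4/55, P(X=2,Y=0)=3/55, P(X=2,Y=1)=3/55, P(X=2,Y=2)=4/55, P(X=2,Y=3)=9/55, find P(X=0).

P(X=0) = P(X=0,Y=0) + P(X=0,Y=1) + P(X=0,Y=2) + P(X=0,Y=3)
= 6/55 + 8/55 + 3/55 + 1/11
= 2/5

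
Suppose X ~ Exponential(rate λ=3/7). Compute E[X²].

Using the identity E[X²] = Var(X) + (E[X])²:
E[X] = \frac{7}{3}
Var(X) = \frac{49}{9}
E[X²] = \frac{49}{9} + (\frac{7}{3})²
= \frac{98}{9}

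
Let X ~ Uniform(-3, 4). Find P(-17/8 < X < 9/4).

P(-17/8 < X < 9/4) = ∫_{-17/8}^{9/4} f(x) dx
where f(x) = \frac{1}{7}
= \frac{5}{8}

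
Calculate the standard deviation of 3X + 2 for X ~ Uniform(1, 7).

For X ~ Uniform(1, 7):
Var(X) = 3
SD(X) = √(Var(X)) = √(3) = \sqrt{3}
SD(3X + 2) = |3| × SD(X) = 3 × \sqrt{3} = 3 \sqrt{3}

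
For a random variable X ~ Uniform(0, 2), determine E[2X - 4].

For X ~ Uniform(0, 2):
E[X] = 1
E[2X - 4] = 2 × E[X] - 4 = -2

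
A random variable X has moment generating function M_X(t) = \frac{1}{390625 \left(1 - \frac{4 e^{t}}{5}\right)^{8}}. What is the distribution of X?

The MGF M(t) = \frac{1}{390625 \left(1 - \frac{4 e^{t}}{5}\right)^{8}} is the standard form for the NegativeBinomial distribution.
Comparing with the known MGF formula identifies: NegBin(r=8, p=1/5), X = failures before r-th success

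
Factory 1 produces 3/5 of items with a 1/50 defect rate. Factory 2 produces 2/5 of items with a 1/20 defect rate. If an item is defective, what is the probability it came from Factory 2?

Using Bayes' theorem:
P(F1) = 3/5, P(D|F1) = 1/50
P(F2) = 2/5, P(D|F2) = 1/20
P(D) = P(D|F1)P(F1) + P(D|F2)P(F2)
     = \frac{4}{125}
P(F2|D) = P(D|F2)P(F2) / P(D)
= \frac{5}{8}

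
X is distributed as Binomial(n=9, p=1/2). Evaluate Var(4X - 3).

For X ~ Binomial(n=9, p=1/2):
Var(X) = \frac{9}{4}
Var(4X - 3) = (4)² × Var(X) = 16 × \frac{9}{4} = 36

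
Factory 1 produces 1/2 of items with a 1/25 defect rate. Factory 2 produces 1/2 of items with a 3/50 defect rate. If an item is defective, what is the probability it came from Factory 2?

Using Bayes' theorem:
P(F1) = 1/2, P(D|F1) = 1/25
P(F2) = 1/2, P(D|F2) = 3/50
P(D) = P(D|F1)P(F1) + P(D|F2)P(F2)
     = \frac{1}{20}
P(F2|D) = P(D|F2)P(F2) / P(D)
= \frac{3}{5}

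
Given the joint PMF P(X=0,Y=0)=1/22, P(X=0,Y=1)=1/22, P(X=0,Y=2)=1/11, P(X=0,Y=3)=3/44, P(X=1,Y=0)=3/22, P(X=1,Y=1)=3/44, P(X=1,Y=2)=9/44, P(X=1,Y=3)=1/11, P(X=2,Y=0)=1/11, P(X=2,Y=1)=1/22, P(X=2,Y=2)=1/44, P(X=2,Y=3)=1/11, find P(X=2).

P(X=2) = P(X=2,Y=0) + P(X=2,Y=1) + P(X=2,Y=2) + P(X=2,Y=3)
= 1/11 + 1/22 + 1/44 + 1/11
= 1/4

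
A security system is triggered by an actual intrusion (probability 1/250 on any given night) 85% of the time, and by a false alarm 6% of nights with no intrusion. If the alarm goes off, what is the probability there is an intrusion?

Let D = the rare event, + = positive/flagged.
P(D) = 1/250
P(+|D) = 85/100 = 17/20
P(+|D') = 6/100 = 3/50
P(+) = P(+|D)P(D) + P(+|D')P(D')
     = \frac{17}{20} × \frac{1}{250} + \frac{3}{50} × \frac{249}{250}
     = \frac{1579}{25000}
P(D|+) = P(+|D)P(D)/P(+) = \frac{85}{1579}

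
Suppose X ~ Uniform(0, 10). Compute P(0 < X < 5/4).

P(0 < X < 5/4) = ∫_{0}^{5/4} f(x) dx
where f(x) = \frac{1}{10}
= \frac{1}{8}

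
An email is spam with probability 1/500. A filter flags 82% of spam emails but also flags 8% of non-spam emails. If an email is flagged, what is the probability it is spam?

Let D = the rare event, + = positive/flagged.
P(D) = 1/500
P(+|D) = 82/100 = 41/50
P(+|D') = 8/100 = 2/25
P(+) = P(+|D)P(D) + P(+|D')P(D')
     = \frac{41}{50} × \frac{1}{500} + \frac{2}{25} × \frac{499}{500}
     = \frac{2037}{25000}
P(D|+) = P(+|D)P(D)/P(+) = \frac{41}{2037}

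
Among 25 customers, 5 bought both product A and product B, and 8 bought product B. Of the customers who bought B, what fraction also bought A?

P(A ∩ B) = 5/25 = 1/5
P(B) = 8/25
P(A|B) = P(A ∩ B) / P(B) = (1/5) / (8/25) = 5/8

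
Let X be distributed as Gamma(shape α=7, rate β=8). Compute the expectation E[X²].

Using the identity E[X²] = Var(X) + (E[X])²:
E[X] = \frac{7}{8}
Var(X) = \frac{7}{64}
E[X²] = \frac{7}{64} + (\frac{7}{8})²
= \frac{7}{8}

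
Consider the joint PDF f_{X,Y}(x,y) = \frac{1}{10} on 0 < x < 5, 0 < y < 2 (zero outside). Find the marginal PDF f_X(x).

f_X(x) = ∫_0^2 f(x,y) dy
= ∫_0^2 \frac{1}{10} dy
= \frac{1}{5} for 0 < x < 5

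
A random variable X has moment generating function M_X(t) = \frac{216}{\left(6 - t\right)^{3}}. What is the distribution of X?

The MGF M(t) = \frac{216}{\left(6 - t\right)^{3}} is the standard form for the Gamma distribution.
Comparing with the known MGF formula identifies: Gamma(shape α=3, rate β=6)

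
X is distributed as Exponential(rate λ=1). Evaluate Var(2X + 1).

For X ~ Exponential(rate λ=1):
Var(X) = 1
Var(2X + 1) = (2)² × Var(X) = 4 × 1 = 4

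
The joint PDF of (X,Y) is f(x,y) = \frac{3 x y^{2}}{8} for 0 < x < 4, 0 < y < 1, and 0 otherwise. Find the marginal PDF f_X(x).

f_X(x) = ∫_0^1 f(x,y) dy
= ∫_0^1 \frac{3 x y^{2}}{8} dy
= \frac{x}{8} for 0 < x < 4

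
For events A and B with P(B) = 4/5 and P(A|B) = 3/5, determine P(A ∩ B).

By definition, P(A|B) = P(A ∩ B) / P(B)
So P(A ∩ B) = P(A|B) × P(B)
= 3/5 × 4/5
= 12/25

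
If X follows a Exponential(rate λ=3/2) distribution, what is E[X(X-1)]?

E[X(X-1)] = E[X² - X] = E[X²] - E[X]
E[X] = \frac{2}{3}
E[X²] = Var(X) + (E[X])² = \frac{4}{9} + (\frac{2}{3})² = \frac{8}{9}
E[X(X-1)] = \frac{8}{9} - \frac{2}{3} = \frac{2}{9}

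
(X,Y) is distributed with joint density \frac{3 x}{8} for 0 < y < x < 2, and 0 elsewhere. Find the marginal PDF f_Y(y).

f_Y(y) = ∫_y^2 \frac{3 x}{8} dx = \frac{3}{4} - \frac{3 y^{2}}{16}
for 0 < y < 2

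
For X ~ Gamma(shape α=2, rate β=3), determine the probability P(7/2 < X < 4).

P(7/2 < X < 4) = ∫_{7/2}^{4} f(x) dx
where f(x) = 9 x e^{- 3 x}
= - \frac{13}{e^{12}} + \frac{23}{2 e^{\frac{21}{2}}}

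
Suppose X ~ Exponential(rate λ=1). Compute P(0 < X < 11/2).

P(0 < X < 11/2) = ∫_{0}^{11/2} f(x) dx
where f(x) = e^{- x}
= 1 - e^{- \frac{11}{2}}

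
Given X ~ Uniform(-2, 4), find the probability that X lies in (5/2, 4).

P(5/2 < X < 4) = ∫_{5/2}^{4} f(x) dx
where f(x) = \frac{1}{6}
= \frac{1}{4}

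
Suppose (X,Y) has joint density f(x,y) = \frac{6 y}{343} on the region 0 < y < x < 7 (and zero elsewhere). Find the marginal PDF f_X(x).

f_X(x) = ∫_0^x \frac{6 y}{343} dy = \frac{3 x^{2}}{343}
for 0 < x < 7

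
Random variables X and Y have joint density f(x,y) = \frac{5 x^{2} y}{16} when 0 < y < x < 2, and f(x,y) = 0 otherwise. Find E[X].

f_X(x) = ∫_0^x \frac{5 x^{2} y}{16} dy = \frac{5 x^{4}}{32}
E[X] = ∫_0^2 x × (\frac{5 x^{4}}{32}) dx = \frac{5}{3}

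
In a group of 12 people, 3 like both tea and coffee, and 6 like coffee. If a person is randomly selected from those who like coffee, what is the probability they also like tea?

P(A ∩ B) = 3/12 = 1/4
P(B) = 6/12 = 1/2
P(A|B) = P(A ∩ B) / P(B) = (1/4) / (1/2) = 1/2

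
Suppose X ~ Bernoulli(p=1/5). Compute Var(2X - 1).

For X ~ Bernoulli(p=1/5):
Var(X) = \frac{4}{25}
Var(2X - 1) = (2)² × Var(X) = 4 × \frac{4}{25} = \frac{16}{25}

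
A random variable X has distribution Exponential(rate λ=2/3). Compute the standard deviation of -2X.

For X ~ Exponential(rate λ=2/3):
Var(X) = \frac{9}{4}
SD(X) = √(Var(X)) = √(\frac{9}{4}) = \frac{3}{2}
SD(-2X) = |-2| × SD(X) = 2 × \frac{3}{2} = 3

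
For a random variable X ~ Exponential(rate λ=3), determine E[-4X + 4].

For X ~ Exponential(rate λ=3):
E[X] = \frac{1}{3}
E[-4X + 4] = -4 × E[X] + 4 = \frac{8}{3}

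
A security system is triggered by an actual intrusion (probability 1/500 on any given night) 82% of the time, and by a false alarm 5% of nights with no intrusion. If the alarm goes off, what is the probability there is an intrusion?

Let D = the rare event, + = positive/flagged.
P(D) = 1/500
P(+|D) = 82/100 = 41/50
P(+|D') = 5/100 = 1/20
P(+) = P(+|D)P(D) + P(+|D')P(D')
     = \frac{41}{50} × \frac{1}{500} + \frac{1}{20} × \frac{499}{500}
     = \frac{2577}{50000}
P(D|+) = P(+|D)P(D)/P(+) = \frac{82}{2577}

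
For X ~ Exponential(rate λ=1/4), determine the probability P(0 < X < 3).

P(0 < X < 3) = ∫_{0}^{3} f(x) dx
where f(x) = \frac{e^{- \frac{x}{4}}}{4}
= 1 - e^{- \frac{3}{4}}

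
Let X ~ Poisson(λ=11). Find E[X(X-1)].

E[X(X-1)] = E[X² - X] = E[X²] - E[X]
E[X] = 11
E[X²] = Var(X) + (E[X])² = 11 + (11)² = 132
E[X(X-1)] = 132 - 11 = 121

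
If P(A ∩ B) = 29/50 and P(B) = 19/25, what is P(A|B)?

P(A|B) = P(A ∩ B) / P(B)
= (29/50) / (19/25)
= 29/38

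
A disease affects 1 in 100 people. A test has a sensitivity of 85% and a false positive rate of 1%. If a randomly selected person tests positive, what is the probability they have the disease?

Let D = the rare event, + = positive/flagged.
P(D) = 1/100
P(+|D) = 85/100 = 17/20
P(+|D') = 1/100
P(+) = P(+|D)P(D) + P(+|D')P(D')
     = \frac{17}{20} × \frac{1}{100} + \frac{1}{100} × \frac{99}{100}
     = \frac{23}{1250}
P(D|+) = P(+|D)P(D)/P(+) = \frac{85}{184}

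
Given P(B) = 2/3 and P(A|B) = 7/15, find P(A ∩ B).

By definition, P(A|B) = P(A ∩ B) / P(B)
So P(A ∩ B) = P(A|B) × P(B)
= 7/15 × 2/3
= 14/45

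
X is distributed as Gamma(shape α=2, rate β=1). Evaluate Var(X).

For X ~ Gamma(shape α=2, rate β=1):
Var(X) = 2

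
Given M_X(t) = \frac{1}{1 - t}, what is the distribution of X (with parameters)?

The MGF M(t) = \frac{1}{1 - t} is the standard form for the Exponential distribution.
Comparing with the known MGF formula identifies: Exponential(rate λ=1)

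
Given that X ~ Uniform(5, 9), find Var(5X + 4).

For X ~ Uniform(5, 9):
Var(X) = \frac{4}{3}
Var(5X + 4) = (5)² × Var(X) = 25 × \frac{4}{3} = \frac{100}{3}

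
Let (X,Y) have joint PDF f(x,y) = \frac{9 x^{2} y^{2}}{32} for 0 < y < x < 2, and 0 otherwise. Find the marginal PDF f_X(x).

f_X(x) = ∫_0^x \frac{9 x^{2} y^{2}}{32} dy = \frac{3 x^{5}}{32}
for 0 < x < 2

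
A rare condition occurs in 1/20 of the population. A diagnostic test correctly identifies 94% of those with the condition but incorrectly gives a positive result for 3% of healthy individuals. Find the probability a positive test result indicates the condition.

Let D = the rare event, + = positive/flagged.
P(D) = 1/20
P(+|D) = 94/100 = 47/50
P(+|D') = 3/100
P(+) = P(+|D)P(D) + P(+|D')P(D')
     = \frac{47}{50} × \frac{1}{20} + \frac{3}{100} × \frac{19}{20}
     = \frac{151}{2000}
P(D|+) = P(+|D)P(D)/P(+) = \frac{94}{151}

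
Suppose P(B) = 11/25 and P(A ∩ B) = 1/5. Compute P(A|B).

P(A|B) = P(A ∩ B) / P(B)
= (1/5) / (11/25)
= 5/11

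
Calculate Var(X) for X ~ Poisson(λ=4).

For X ~ Poisson(λ=4):
Var(X) = 4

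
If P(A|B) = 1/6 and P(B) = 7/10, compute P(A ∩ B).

By definition, P(A|B) = P(A ∩ B) / P(B)
So P(A ∩ B) = P(A|B) × P(B)
= 1/6 × 7/10
= 7/60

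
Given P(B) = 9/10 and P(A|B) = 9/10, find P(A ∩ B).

By definition, P(A|B) = P(A ∩ B) / P(B)
So P(A ∩ B) = P(A|B) × P(B)
= 9/10 × 9/10
= 81/100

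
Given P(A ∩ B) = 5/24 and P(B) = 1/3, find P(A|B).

P(A|B) = P(A ∩ B) / P(B)
= (5/24) / (1/3)
= 5/8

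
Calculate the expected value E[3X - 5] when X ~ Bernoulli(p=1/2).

For X ~ Bernoulli(p=1/2):
E[X] = \frac{1}{2}
E[3X - 5] = 3 × E[X] - 5 = - \frac{7}{2}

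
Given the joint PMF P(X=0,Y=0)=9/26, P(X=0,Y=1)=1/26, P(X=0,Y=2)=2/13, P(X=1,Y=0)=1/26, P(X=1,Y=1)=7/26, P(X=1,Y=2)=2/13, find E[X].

First find marginal of X:
P(X=0) = 7/13
P(X=1) = 6/13
E[X] = 0 × 7/13 + 1 × 6/13 = 6/13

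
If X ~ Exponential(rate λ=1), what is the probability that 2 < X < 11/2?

P(2 < X < 11/2) = ∫_{2}^{11/2} f(x) dx
where f(x) = e^{- x}
= - \frac{1}{e^{\frac{11}{2}}} + e^{-2}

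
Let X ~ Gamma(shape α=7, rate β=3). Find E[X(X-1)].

E[X(X-1)] = E[X² - X] = E[X²] - E[X]
E[X] = \frac{7}{3}
E[X²] = Var(X) + (E[X])² = \frac{7}{9} + (\frac{7}{3})² = \frac{56}{9}
E[X(X-1)] = \frac{56}{9} - \frac{7}{3} = \frac{35}{9}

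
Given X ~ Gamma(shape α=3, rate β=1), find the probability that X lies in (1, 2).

P(1 < X < 2) = ∫_{1}^{2} f(x) dx
where f(x) = \frac{x^{2} e^{- x}}{2}
= \frac{5 \left(-2 + e\right)}{2 e^{2}}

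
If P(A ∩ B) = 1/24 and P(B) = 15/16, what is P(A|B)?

P(A|B) = P(A ∩ B) / P(B)
= (1/24) / (15/16)
= 2/45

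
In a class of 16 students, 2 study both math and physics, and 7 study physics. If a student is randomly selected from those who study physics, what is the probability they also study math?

P(A ∩ B) = 2/16 = 1/8
P(B) = 7/16
P(A|B) = P(A ∩ B) / P(B) = (1/8) / (7/16) = 2/7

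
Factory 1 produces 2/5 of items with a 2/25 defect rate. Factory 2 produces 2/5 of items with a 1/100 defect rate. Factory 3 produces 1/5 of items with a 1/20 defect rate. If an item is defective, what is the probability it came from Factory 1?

Using Bayes' theorem:
P(F1) = 2/5, P(D|F1) = 2/25
P(F2) = 2/5, P(D|F2) = 1/100
P(F3) = 1/5, P(D|F3) = 1/20
P(D) = P(D|F1)P(F1) + P(D|F2)P(F2) + P(D|F3)P(F3)
     = \frac{23}{500}
P(F1|D) = P(D|F1)P(F1) / P(D)
= \frac{16}{23}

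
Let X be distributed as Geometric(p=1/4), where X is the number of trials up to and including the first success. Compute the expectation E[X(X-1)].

E[X(X-1)] = E[X² - X] = E[X²] - E[X]
E[X] = 4
E[X²] = Var(X) + (E[X])² = 12 + (4)² = 28
E[X(X-1)] = 28 - 4 = 24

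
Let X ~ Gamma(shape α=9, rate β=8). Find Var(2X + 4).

For X ~ Gamma(shape α=9, rate β=8):
Var(X) = \frac{9}{64}
Var(2X + 4) = (2)² × Var(X) = 4 × \frac{9}{64} = \frac{9}{16}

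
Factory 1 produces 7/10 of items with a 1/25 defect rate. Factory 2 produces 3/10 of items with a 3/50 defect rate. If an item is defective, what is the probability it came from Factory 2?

Using Bayes' theorem:
P(F1) = 7/10, P(D|F1) = 1/25
P(F2) = 3/10, P(D|F2) = 3/50
P(D) = P(D|F1)P(F1) + P(D|F2)P(F2)
     = \frac{23}{500}
P(F2|D) = P(D|F2)P(F2) / P(D)
= \frac{9}{23}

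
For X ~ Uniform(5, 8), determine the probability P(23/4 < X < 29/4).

P(23/4 < X < 29/4) = ∫_{23/4}^{29/4} f(x) dx
where f(x) = \frac{1}{3}
= \frac{1}{2}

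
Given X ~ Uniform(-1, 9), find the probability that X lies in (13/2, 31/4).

P(13/2 < X < 31/4) = ∫_{13/2}^{31/4} f(x) dx
where f(x) = \frac{1}{10}
= \frac{1}{8}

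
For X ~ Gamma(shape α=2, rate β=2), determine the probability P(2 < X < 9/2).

P(2 < X < 9/2) = ∫_{2}^{9/2} f(x) dx
where f(x) = 4 x e^{- 2 x}
= \frac{5 \left(-2 + e^{5}\right)}{e^{9}}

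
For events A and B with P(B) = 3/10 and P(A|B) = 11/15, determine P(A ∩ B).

By definition, P(A|B) = P(A ∩ B) / P(B)
So P(A ∩ B) = P(A|B) × P(B)
= 11/15 × 3/10
= 11/50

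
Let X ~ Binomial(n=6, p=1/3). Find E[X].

For X ~ Binomial(n=6, p=1/3), the expected value is:
E[X] = 2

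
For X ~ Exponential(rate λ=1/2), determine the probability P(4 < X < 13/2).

P(4 < X < 13/2) = ∫_{4}^{13/2} f(x) dx
where f(x) = \frac{e^{- \frac{x}{2}}}{2}
= - \frac{1}{e^{\frac{13}{4}}} + e^{-2}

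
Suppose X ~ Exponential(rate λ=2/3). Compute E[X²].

Using the identity E[X²] = Var(X) + (E[X])²:
E[X] = \frac{3}{2}
Var(X) = \frac{9}{4}
E[X²] = \frac{9}{4} + (\frac{3}{2})²
= \frac{9}{2}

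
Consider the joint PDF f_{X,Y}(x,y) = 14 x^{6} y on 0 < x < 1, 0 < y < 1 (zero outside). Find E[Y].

E[Y] = ∫_0^1 ∫_0^1 y × f(x,y) dx dy
= \frac{2}{3}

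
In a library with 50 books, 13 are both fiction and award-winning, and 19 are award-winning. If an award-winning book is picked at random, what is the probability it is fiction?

P(A ∩ B) = 13/50
P(B) = 19/50
P(A|B) = P(A ∩ B) / P(B) = (13/50) / (19/50) = 13/19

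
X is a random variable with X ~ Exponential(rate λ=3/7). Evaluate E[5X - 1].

For X ~ Exponential(rate λ=3/7):
E[X] = \frac{7}{3}
E[5X - 1] = 5 × E[X] - 1 = \frac{32}{3}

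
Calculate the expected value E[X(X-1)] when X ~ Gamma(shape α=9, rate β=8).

E[X(X-1)] = E[X² - X] = E[X²] - E[X]
E[X] = \frac{9}{8}
E[X²] = Var(X) + (E[X])² = \frac{9}{64} + (\frac{9}{8})² = \frac{45}{32}
E[X(X-1)] = \frac{45}{32} - \frac{9}{8} = \frac{9}{32}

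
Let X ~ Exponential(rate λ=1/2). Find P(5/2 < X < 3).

P(5/2 < X < 3) = ∫_{5/2}^{3} f(x) dx
where f(x) = \frac{e^{- \frac{x}{2}}}{2}
= - \frac{1}{e^{\frac{3}{2}}} + e^{- \frac{5}{4}}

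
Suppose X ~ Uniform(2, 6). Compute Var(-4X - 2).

For X ~ Uniform(2, 6):
Var(X) = \frac{4}{3}
Var(-4X - 2) = (-4)² × Var(X) = 16 × \frac{4}{3} = \frac{64}{3}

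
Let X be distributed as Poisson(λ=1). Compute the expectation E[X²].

Using the identity E[X²] = Var(X) + (E[X])²:
E[X] = 1
Var(X) = 1
E[X²] = 1 + (1)²
= 2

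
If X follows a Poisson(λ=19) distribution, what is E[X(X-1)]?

E[X(X-1)] = E[X² - X] = E[X²] - E[X]
E[X] = 19
E[X²] = Var(X) + (E[X])² = 19 + (19)² = 380
E[X(X-1)] = 380 - 19 = 361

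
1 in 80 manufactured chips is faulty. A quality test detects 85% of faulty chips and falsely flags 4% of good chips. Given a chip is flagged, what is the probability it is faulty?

Let D = the rare event, + = positive/flagged.
P(D) = 1/80
P(+|D) = 85/100 = 17/20
P(+|D') = 4/100 = 1/25
P(+) = P(+|D)P(D) + P(+|D')P(D')
     = \frac{17}{20} × \frac{1}{80} + \frac{1}{25} × \frac{79}{80}
     = \frac{401}{8000}
P(D|+) = P(+|D)P(D)/P(+) = \frac{85}{401}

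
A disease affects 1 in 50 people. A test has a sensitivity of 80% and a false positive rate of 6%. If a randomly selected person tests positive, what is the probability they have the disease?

Let D = the rare event, + = positive/flagged.
P(D) = 1/50
P(+|D) = 80/100 = 4/5
P(+|D') = 6/100 = 3/50
P(+) = P(+|D)P(D) + P(+|D')P(D')
     = \frac{4}{5} × \frac{1}{50} + \frac{3}{50} × \frac{49}{50}
     = \frac{187}{2500}
P(D|+) = P(+|D)P(D)/P(+) = \frac{40}{187}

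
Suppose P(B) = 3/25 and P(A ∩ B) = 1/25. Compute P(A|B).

P(A|B) = P(A ∩ B) / P(B)
= (1/25) / (3/25)
= 1/3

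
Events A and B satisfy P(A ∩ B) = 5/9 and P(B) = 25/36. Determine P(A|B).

P(A|B) = P(A ∩ B) / P(B)
= (5/9) / (25/36)
= 4/5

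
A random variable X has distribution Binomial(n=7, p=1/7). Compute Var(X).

For X ~ Binomial(n=7, p=1/7):
Var(X) = \frac{6}{7}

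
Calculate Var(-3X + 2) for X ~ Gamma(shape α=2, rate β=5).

For X ~ Gamma(shape α=2, rate β=5):
Var(X) = \frac{2}{25}
Var(-3X + 2) = (-3)² × Var(X) = 9 × \frac{2}{25} = \frac{18}{25}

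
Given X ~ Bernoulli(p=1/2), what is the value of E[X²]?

Using the identity E[X²] = Var(X) + (E[X])²:
E[X] = \frac{1}{2}
Var(X) = \frac{1}{4}
E[X²] = \frac{1}{4} + (\frac{1}{2})²
= \frac{1}{2}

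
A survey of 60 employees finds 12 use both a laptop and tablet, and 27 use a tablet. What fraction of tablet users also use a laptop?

P(A ∩ B) = 12/60 = 1/5
P(B) = 27/60 = 9/20
P(A|B) = P(A ∩ B) / P(B) = (1/5) / (9/20) = 4/9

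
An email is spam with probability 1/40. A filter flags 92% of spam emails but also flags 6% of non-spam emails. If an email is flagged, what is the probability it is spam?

Let D = the rare event, + = positive/flagged.
P(D) = 1/40
P(+|D) = 92/100 = 23/25
P(+|D') = 6/100 = 3/50
P(+) = P(+|D)P(D) + P(+|D')P(D')
     = \frac{23}{25} × \frac{1}{40} + \frac{3}{50} × \frac{39}{40}
     = \frac{163}{2000}
P(D|+) = P(+|D)P(D)/P(+) = \frac{46}{163}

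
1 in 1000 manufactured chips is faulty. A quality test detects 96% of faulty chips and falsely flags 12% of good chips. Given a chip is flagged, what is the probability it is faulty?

Let D = the rare event, + = positive/flagged.
P(D) = 1/1000
P(+|D) = 96/100 = 24/25
P(+|D') = 12/100 = 3/25
P(+) = P(+|D)P(D) + P(+|D')P(D')
     = \frac{24}{25} × \frac{1}{1000} + \frac{3}{25} × \frac{999}{1000}
     = \frac{3021}{25000}
P(D|+) = P(+|D)P(D)/P(+) = \frac{8}{1007}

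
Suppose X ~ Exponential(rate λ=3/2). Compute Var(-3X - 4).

For X ~ Exponential(rate λ=3/2):
Var(X) = \frac{4}{9}
Var(-3X - 4) = (-3)² × Var(X) = 9 × \frac{4}{9} = 4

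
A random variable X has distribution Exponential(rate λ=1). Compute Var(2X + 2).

For X ~ Exponential(rate λ=1):
Var(X) = 1
Var(2X + 2) = (2)² × Var(X) = 4 × 1 = 4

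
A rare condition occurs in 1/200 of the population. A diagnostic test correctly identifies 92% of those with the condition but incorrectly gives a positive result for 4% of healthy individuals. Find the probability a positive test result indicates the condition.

Let D = the rare event, + = positive/flagged.
P(D) = 1/200
P(+|D) = 92/100 = 23/25
P(+|D') = 4/100 = 1/25
P(+) = P(+|D)P(D) + P(+|D')P(D')
     = \frac{23}{25} × \frac{1}{200} + \frac{1}{25} × \frac{199}{200}
     = \frac{111}{2500}
P(D|+) = P(+|D)P(D)/P(+) = \frac{23}{222}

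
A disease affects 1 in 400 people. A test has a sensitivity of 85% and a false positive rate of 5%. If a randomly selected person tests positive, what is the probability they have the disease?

Let D = the rare event, + = positive/flagged.
P(D) = 1/400
P(+|D) = 85/100 = 17/20
P(+|D') = 5/100 = 1/20
P(+) = P(+|D)P(D) + P(+|D')P(D')
     = \frac{17}{20} × \frac{1}{400} + \frac{1}{20} × \frac{399}{400}
     = \frac{13}{250}
P(D|+) = P(+|D)P(D)/P(+) = \frac{17}{416}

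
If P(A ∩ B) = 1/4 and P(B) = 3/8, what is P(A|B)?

P(A|B) = P(A ∩ B) / P(B)
= (1/4) / (3/8)
= 2/3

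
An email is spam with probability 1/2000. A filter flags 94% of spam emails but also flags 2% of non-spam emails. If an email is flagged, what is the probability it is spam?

Let D = the rare event, + = positive/flagged.
P(D) = 1/2000
P(+|D) = 94/100 = 47/50
P(+|D') = 2/100 = 1/50
P(+) = P(+|D)P(D) + P(+|D')P(D')
     = \frac{47}{50} × \frac{1}{2000} + \frac{1}{50} × \frac{1999}{2000}
     = \frac{1023}{50000}
P(D|+) = P(+|D)P(D)/P(+) = \frac{47}{2046}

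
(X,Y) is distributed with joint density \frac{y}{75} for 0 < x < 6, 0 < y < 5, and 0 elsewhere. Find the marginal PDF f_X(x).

f_X(x) = ∫_0^5 f(x,y) dy
= ∫_0^5 \frac{y}{75} dy
= \frac{1}{6} for 0 < x < 6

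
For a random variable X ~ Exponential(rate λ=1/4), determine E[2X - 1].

For X ~ Exponential(rate λ=1/4):
E[X] = 4
E[2X - 1] = 2 × E[X] - 1 = 7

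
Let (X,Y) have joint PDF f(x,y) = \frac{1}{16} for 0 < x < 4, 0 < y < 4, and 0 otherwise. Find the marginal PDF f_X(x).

f_X(x) = ∫_0^4 f(x,y) dy
= ∫_0^4 \frac{1}{16} dy
= \frac{1}{4} for 0 < x < 4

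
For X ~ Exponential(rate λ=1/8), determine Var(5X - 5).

For X ~ Exponential(rate λ=1/8):
Var(X) = 64
Var(5X - 5) = (5)² × Var(X) = 25 × 64 = 1600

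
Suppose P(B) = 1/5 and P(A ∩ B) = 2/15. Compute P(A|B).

P(A|B) = P(A ∩ B) / P(B)
= (2/15) / (1/5)
= 2/3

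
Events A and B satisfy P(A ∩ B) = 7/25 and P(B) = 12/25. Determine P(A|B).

P(A|B) = P(A ∩ B) / P(B)
= (7/25) / (12/25)
= 7/12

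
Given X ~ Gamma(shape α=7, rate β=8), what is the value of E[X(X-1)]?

E[X(X-1)] = E[X² - X] = E[X²] - E[X]
E[X] = \frac{7}{8}
E[X²] = Var(X) + (E[X])² = \frac{7}{64} + (\frac{7}{8})² = \frac{7}{8}
E[X(X-1)] = \frac{7}{8} - \frac{7}{8} = 0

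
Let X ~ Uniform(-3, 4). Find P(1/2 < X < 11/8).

P(1/2 < X < 11/8) = ∫_{1/2}^{11/8} f(x) dx
where f(x) = \frac{1}{7}
= \frac{1}{8}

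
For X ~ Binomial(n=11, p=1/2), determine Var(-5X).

For X ~ Binomial(n=11, p=1/2):
Var(X) = \frac{11}{4}
Var(-5X) = (-5)² × Var(X) = 25 × \frac{11}{4} = \frac{275}{4}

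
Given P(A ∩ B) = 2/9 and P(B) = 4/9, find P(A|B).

P(A|B) = P(A ∩ B) / P(B)
= (2/9) / (4/9)
= 1/2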